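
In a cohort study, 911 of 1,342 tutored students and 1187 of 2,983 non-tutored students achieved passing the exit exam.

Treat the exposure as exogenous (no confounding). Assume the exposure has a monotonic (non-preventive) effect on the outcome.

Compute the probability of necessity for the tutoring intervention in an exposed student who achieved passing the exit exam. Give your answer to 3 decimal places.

p₁ = P(outcome | exposed) = 911/1342 = 0.67884
p₀ = P(outcome | unexposed) = 1187/2983 = 0.39792
Under exogeneity and monotonicity, PN = (p₁ − p₀) / p₁.
PN = (0.67884 − 0.39792) / 0.67884 = 0.28092 / 0.67884 ≈ 0.4138

PN ≈ 0.414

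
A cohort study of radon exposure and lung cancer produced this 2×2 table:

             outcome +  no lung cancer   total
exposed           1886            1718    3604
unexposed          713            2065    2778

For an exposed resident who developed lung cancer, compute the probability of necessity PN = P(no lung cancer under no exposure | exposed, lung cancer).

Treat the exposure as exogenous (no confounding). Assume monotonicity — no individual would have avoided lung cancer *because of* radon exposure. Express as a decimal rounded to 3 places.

p₁ = P(outcome | exposed) = 1886/3604 = 0.52331
p₀ = P(outcome | unexposed) = 713/2778 = 0.25666
Under exogeneity and monotonicity, PN = (p₁ − p₀) / p₁.
PN = (0.52331 − 0.25666) / 0.52331 = 0.26665 / 0.52331 ≈ 0.5095

PN ≈ 0.510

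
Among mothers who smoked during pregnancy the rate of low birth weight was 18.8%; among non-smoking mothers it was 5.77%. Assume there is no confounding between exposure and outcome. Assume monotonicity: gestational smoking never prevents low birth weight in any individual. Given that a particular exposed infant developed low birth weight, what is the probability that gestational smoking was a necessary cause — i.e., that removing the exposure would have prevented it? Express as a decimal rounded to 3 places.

PN ≈ 0.693

p₁ = 0.188, p₀ = 0.0577.
Under exogeneity and monotonicity, PN = (p₁ − p₀) / p₁.
PN = (0.188 − 0.0577) / 0.188 = 0.1303 / 0.188 ≈ 0.6931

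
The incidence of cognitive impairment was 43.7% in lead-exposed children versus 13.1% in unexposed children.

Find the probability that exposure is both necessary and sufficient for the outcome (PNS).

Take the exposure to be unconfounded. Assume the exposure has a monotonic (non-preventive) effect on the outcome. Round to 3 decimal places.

PNS ≈ 0.306

p₁ = 0.437, p₀ = 0.131.
Under exogeneity and monotonicity, PNS = p₁ − p₀.
PNS = 0.437 − 0.131 = 0.306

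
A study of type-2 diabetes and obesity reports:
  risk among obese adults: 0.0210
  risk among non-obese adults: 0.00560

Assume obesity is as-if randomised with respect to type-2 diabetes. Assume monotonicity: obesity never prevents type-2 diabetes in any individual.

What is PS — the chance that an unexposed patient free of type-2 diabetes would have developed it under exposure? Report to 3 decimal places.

Let p₁ = 0.021, p₀ = 0.0056.
Under exogeneity and monotonicity, PS = (p₁ − p₀) / (1 − p₀).
PS = (0.021 − 0.0056) / (1 − 0.0056) = 0.0154 / 0.9944 ≈ 0.0155

PS ≈ 0.015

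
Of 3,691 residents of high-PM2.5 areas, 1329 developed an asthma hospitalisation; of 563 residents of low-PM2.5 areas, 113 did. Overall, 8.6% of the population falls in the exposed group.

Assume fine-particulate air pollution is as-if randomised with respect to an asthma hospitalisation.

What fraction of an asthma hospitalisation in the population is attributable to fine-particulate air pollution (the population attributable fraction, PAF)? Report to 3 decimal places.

p₁ = P(outcome | exposed) = 1329/3691 = 0.36007
p₀ = P(outcome | unexposed) = 113/563 = 0.20071
Overall risk P(Y=1) = π·p₁ + (1−π)·p₀ = 0.086×0.36007 + 0.914×0.20071 = 0.21441.
Under exogeneity, PAF = [P(Y=1) − p₀] / P(Y=1).
PAF = (0.21441 − 0.20071) / 0.21441 ≈ 0.0639

PAF ≈ 0.064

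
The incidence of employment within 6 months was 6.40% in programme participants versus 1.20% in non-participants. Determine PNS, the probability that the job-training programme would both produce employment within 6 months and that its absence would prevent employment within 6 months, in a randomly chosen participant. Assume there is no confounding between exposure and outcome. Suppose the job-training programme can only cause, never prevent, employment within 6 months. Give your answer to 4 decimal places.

p₁ = 0.064, p₀ = 0.012.
Under exogeneity and monotonicity, PNS = p₁ − p₀.
PNS = 0.064 − 0.012 = 0.052

PNS ≈ 0.0520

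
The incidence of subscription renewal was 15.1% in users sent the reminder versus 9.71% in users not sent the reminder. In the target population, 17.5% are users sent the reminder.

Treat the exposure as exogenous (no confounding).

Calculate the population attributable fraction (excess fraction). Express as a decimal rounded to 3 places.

p₁ = 0.151, p₀ = 0.0971.
Overall risk P(Y=1) = π·p₁ + (1−π)·p₀ = 0.175×0.151 + 0.825×0.0971 = 0.10653.
Under exogeneity, PAF = [P(Y=1) − p₀] / P(Y=1).
PAF = (0.10653 − 0.0971) / 0.10653 ≈ 0.0885

PAF ≈ 0.089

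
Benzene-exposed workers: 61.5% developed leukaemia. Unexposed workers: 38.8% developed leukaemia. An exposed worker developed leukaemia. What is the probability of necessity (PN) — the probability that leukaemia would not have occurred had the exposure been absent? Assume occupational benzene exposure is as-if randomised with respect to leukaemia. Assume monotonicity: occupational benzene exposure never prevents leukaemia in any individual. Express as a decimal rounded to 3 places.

p₁ = 0.615, p₀ = 0.388.
Under exogeneity and monotonicity, PN = (p₁ − p₀) / p₁.
PN = (0.615 − 0.388) / 0.615 = 0.227 / 0.615 ≈ 0.3691

PN ≈ 0.369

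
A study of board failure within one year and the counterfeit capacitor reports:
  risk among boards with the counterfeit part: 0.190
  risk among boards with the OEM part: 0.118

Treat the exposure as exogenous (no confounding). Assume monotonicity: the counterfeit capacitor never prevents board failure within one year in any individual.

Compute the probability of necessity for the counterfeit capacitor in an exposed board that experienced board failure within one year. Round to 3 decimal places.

Let p₁ = 0.19, p₀ = 0.118.
Under exogeneity and monotonicity, PN = (p₁ − p₀) / p₁.
PN = (0.19 − 0.118) / 0.19 = 0.072 / 0.19 ≈ 0.3789

PN ≈ 0.379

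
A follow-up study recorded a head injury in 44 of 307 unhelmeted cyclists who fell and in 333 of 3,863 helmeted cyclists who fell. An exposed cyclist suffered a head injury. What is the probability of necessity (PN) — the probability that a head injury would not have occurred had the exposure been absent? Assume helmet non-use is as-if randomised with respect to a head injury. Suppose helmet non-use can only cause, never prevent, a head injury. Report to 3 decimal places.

p₁ = P(outcome | exposed) = 44/307 = 0.14332
p₀ = P(outcome | unexposed) = 333/3863 = 0.086202
Under exogeneity and monotonicity, PN = (p₁ − p₀) / p₁.
PN = (0.14332 − 0.086202) / 0.14332 = 0.05712 / 0.14332 ≈ 0.3985

PN ≈ 0.399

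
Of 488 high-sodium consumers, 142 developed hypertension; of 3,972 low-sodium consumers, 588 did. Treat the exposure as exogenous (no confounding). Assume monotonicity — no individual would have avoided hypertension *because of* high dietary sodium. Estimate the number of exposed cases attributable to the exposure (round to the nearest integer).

about 70 cases

p₁ = P(outcome | exposed) = 142/488 = 0.29098
p₀ = P(outcome | unexposed) = 588/3972 = 0.14804
PN = (p₁ − p₀)/p₁ = (0.29098 − 0.14804) / 0.29098 ≈ 0.49126.
Attributable cases ≈ PN × (exposed cases) = 0.49126 × 142 ≈ 69.76.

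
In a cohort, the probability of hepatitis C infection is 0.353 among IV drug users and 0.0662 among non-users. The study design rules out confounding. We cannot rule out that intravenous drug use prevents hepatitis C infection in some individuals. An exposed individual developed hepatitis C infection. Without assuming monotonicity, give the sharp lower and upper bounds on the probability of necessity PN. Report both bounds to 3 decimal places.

0.812 ≤ PN ≤ 1.000

Let p₁ = 0.353, p₀ = 0.0662.
Under exogeneity alone the bounds on PN are max{0,(p₁−p₀)/p₁} ≤ PN ≤ min{1,(1−p₀)/p₁}.
  lower = (p₁ − p₀)/p₁ = 0.2868 / 0.353 ≈ 0.8125
  upper = min{1, (1 − p₀)/p₁} = 0.9338 / 0.353 ≈ 2.6453 → capped at 1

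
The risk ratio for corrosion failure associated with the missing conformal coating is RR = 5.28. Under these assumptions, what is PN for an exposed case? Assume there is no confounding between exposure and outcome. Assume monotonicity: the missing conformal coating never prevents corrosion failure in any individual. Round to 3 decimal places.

Under exogeneity and monotonicity, PN = (RR − 1) / RR = 1 − 1/RR.
PN = (5.28 − 1) / 5.28 = 4.28 / 5.28 ≈ 0.8106

PN ≈ 0.811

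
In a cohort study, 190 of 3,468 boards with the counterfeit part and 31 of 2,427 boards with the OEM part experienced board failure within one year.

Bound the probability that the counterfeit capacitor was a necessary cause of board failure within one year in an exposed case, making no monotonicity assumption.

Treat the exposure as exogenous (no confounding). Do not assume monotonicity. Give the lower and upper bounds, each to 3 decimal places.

0.767 ≤ PN ≤ 1.000

p₁ = P(outcome | exposed) = 190/3468 = 0.054787
p₀ = P(outcome | unexposed) = 31/2427 = 0.012773
Under exogeneity alone the bounds on PN are max{0,(p₁−p₀)/p₁} ≤ PN ≤ min{1,(1−p₀)/p₁}.
  lower = (p₁ − p₀)/p₁ = 0.042014 / 0.054787 ≈ 0.7669
  upper = min{1, (1 − p₀)/p₁} = 0.98723 / 0.054787 ≈ 18.0195 → capped at 1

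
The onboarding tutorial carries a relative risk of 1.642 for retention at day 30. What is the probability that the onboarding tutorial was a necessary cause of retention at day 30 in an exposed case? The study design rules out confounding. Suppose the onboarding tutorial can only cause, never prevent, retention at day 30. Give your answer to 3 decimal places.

PN ≈ 0.391

Under exogeneity and monotonicity, PN = (RR − 1) / RR = 1 − 1/RR.
PN = (1.642 − 1) / 1.642 = 0.642 / 1.642 ≈ 0.3910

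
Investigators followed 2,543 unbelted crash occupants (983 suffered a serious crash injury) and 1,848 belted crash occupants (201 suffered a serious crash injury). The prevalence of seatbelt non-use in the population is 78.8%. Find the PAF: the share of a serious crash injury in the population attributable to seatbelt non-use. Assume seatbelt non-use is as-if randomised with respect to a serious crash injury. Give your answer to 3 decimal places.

PAF ≈ 0.668

p₁ = P(outcome | exposed) = 983/2543 = 0.38655
p₀ = P(outcome | unexposed) = 201/1848 = 0.10877
Overall risk P(Y=1) = π·p₁ + (1−π)·p₀ = 0.788×0.38655 + 0.212×0.10877 = 0.32766.
Under exogeneity, PAF = [P(Y=1) − p₀] / P(Y=1).
PAF = (0.32766 − 0.10877) / 0.32766 ≈ 0.6681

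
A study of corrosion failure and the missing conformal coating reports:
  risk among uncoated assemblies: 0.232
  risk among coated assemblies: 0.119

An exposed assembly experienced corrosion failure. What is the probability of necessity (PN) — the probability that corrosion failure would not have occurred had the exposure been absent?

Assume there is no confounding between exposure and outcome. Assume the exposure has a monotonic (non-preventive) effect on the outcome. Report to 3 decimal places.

PN ≈ 0.487

Let p₁ = 0.232, p₀ = 0.119.
Under exogeneity and monotonicity, PN = (p₁ − p₀) / p₁.
PN = (0.232 − 0.119) / 0.232 = 0.113 / 0.232 ≈ 0.4871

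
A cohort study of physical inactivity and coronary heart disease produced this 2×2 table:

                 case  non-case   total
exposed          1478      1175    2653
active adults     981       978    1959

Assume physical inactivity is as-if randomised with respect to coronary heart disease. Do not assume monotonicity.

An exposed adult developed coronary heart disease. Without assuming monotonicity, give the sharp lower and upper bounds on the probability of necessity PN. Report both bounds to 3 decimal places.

p₁ = P(outcome | exposed) = 1478/2653 = 0.55711
p₀ = P(outcome | unexposed) = 981/1959 = 0.50077
Under exogeneity alone the bounds on PN are max{0,(p₁−p₀)/p₁} ≤ PN ≤ min{1,(1−p₀)/p₁}.
  lower = (p₁ − p₀)/p₁ = 0.056339 / 0.55711 ≈ 0.1011
  upper = min{1, (1 − p₀)/p₁} = 0.49923 / 0.55711 ≈ 0.8961

0.101 ≤ PN ≤ 0.896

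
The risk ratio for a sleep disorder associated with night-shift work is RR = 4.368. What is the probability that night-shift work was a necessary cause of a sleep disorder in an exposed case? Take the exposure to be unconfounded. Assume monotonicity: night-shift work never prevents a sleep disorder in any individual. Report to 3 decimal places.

Under exogeneity and monotonicity, PN = (RR − 1) / RR = 1 − 1/RR.
PN = (4.368 − 1) / 4.368 = 3.368 / 4.368 ≈ 0.7711

PN ≈ 0.771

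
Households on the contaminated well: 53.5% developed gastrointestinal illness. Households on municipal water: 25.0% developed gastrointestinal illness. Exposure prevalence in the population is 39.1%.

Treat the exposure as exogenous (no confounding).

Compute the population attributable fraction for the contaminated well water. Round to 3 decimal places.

PAF ≈ 0.308

p₁ = 0.535, p₀ = 0.25.
Overall risk P(Y=1) = π·p₁ + (1−π)·p₀ = 0.391×0.535 + 0.609×0.25 = 0.36144.
Under exogeneity, PAF = [P(Y=1) − p₀] / P(Y=1).
PAF = (0.36144 − 0.25) / 0.36144 ≈ 0.3083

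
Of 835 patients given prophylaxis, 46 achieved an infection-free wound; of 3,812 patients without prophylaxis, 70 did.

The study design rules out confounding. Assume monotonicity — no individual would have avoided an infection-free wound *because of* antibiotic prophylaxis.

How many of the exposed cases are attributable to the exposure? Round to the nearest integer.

about 31 cases

p₁ = P(outcome | exposed) = 46/835 = 0.05509
p₀ = P(outcome | unexposed) = 70/3812 = 0.018363
PN = (p₁ − p₀)/p₁ = (0.05509 − 0.018363) / 0.05509 ≈ 0.66667.
Attributable cases ≈ PN × (exposed cases) = 0.66667 × 46 ≈ 30.67.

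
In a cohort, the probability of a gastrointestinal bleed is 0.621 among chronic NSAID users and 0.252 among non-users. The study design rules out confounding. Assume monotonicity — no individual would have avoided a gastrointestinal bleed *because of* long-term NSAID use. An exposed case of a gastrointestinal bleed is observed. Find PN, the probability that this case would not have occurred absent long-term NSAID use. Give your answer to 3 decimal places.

Let p₁ = 0.621, p₀ = 0.252.
Under exogeneity and monotonicity, PN = (p₁ − p₀) / p₁.
PN = (0.621 − 0.252) / 0.621 = 0.369 / 0.621 ≈ 0.5942

PN ≈ 0.594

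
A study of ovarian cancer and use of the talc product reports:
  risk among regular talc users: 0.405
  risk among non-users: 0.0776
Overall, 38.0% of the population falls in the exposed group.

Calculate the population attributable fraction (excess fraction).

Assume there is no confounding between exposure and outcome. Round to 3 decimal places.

Let p₁ = 0.405, p₀ = 0.0776.
Overall risk P(Y=1) = π·p₁ + (1−π)·p₀ = 0.38×0.405 + 0.62×0.0776 = 0.20201.
Under exogeneity, PAF = [P(Y=1) − p₀] / P(Y=1).
PAF = (0.20201 − 0.0776) / 0.20201 ≈ 0.6159

PAF ≈ 0.616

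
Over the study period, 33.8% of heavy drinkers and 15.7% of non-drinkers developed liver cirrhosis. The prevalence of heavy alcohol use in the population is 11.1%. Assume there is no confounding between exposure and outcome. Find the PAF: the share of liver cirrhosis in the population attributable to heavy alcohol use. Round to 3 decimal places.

p₁ = 0.338, p₀ = 0.157.
Overall risk P(Y=1) = π·p₁ + (1−π)·p₀ = 0.111×0.338 + 0.889×0.157 = 0.17709.
Under exogeneity, PAF = [P(Y=1) − p₀] / P(Y=1).
PAF = (0.17709 − 0.157) / 0.17709 ≈ 0.1135

PAF ≈ 0.113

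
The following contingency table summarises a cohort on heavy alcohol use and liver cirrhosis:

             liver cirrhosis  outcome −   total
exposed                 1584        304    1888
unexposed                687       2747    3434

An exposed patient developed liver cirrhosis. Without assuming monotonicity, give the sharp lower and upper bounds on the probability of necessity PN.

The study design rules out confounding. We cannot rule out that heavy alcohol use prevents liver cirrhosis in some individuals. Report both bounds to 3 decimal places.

0.762 ≤ PN ≤ 0.953

p₁ = P(outcome | exposed) = 1584/1888 = 0.83898
p₀ = P(outcome | unexposed) = 687/3434 = 0.20006
Under exogeneity alone the bounds on PN are max{0,(p₁−p₀)/p₁} ≤ PN ≤ min{1,(1−p₀)/p₁}.
  lower = (p₁ − p₀)/p₁ = 0.63892 / 0.83898 ≈ 0.7615
  upper = min{1, (1 − p₀)/p₁} = 0.79994 / 0.83898 ≈ 0.9535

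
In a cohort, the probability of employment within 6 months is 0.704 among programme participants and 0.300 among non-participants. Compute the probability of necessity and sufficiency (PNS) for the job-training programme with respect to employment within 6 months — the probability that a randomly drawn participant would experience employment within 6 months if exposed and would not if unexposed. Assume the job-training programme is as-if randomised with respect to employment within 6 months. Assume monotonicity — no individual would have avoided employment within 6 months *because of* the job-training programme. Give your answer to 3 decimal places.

PNS ≈ 0.404

Let p₁ = 0.704, p₀ = 0.3.
Under exogeneity and monotonicity, PNS = p₁ − p₀.
PNS = 0.704 − 0.3 = 0.404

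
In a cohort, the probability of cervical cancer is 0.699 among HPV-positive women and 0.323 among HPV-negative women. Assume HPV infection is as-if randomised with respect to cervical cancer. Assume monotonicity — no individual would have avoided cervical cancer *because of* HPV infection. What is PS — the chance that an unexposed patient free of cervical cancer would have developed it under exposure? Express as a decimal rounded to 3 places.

PS ≈ 0.555

Let p₁ = 0.699, p₀ = 0.323.
Under exogeneity and monotonicity, PS = (p₁ − p₀) / (1 − p₀).
PS = (0.699 − 0.323) / (1 − 0.323) = 0.376 / 0.677 ≈ 0.5554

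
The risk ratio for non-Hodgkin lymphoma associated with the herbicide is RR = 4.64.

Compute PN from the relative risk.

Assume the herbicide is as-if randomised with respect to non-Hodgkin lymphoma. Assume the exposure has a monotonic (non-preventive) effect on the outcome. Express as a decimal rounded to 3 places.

Under exogeneity and monotonicity, PN = (RR − 1) / RR = 1 − 1/RR.
PN = (4.64 − 1) / 4.64 = 3.64 / 4.64 ≈ 0.7845

PN ≈ 0.784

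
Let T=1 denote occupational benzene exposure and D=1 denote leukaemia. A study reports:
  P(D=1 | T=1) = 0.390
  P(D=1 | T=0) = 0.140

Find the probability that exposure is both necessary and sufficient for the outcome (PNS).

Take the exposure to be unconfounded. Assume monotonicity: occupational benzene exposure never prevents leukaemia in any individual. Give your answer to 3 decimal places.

PNS ≈ 0.250

Let p₁ = 0.39, p₀ = 0.14.
Under exogeneity and monotonicity, PNS = p₁ − p₀.
PNS = 0.39 − 0.14 = 0.25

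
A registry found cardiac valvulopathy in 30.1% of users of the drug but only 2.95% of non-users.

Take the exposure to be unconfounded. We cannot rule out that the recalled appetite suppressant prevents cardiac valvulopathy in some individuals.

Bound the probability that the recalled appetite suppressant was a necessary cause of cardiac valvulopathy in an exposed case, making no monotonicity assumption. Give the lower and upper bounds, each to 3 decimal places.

p₁ = 0.301, p₀ = 0.0295.
Under exogeneity alone the bounds on PN are max{0,(p₁−p₀)/p₁} ≤ PN ≤ min{1,(1−p₀)/p₁}.
  lower = (p₁ − p₀)/p₁ = 0.2715 / 0.301 ≈ 0.9020
  upper = min{1, (1 − p₀)/p₁} = 0.9705 / 0.301 ≈ 3.2243 → capped at 1

0.902 ≤ PN ≤ 1.000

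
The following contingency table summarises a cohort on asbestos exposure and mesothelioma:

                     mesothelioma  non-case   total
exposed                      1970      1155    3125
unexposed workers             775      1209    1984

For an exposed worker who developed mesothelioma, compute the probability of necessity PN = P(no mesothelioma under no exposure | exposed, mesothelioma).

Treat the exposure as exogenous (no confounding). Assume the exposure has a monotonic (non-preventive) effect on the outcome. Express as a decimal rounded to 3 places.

PN ≈ 0.380

p₁ = P(outcome | exposed) = 1970/3125 = 0.6304
p₀ = P(outcome | unexposed) = 775/1984 = 0.39062
Under exogeneity and monotonicity, PN = (p₁ − p₀) / p₁.
PN = (0.6304 − 0.39062) / 0.6304 = 0.23977 / 0.6304 ≈ 0.3804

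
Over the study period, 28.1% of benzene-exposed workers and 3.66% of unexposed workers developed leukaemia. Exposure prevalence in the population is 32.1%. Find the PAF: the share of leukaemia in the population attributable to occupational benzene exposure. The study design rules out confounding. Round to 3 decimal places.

PAF ≈ 0.682

p₁ = 0.281, p₀ = 0.0366.
Overall risk P(Y=1) = π·p₁ + (1−π)·p₀ = 0.321×0.281 + 0.679×0.0366 = 0.11505.
Under exogeneity, PAF = [P(Y=1) − p₀] / P(Y=1).
PAF = (0.11505 − 0.0366) / 0.11505 ≈ 0.6819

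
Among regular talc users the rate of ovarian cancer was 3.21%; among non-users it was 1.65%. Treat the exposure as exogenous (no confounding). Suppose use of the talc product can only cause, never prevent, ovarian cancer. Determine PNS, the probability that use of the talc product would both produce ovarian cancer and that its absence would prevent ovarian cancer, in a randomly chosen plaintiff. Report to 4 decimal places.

p₁ = 0.0321, p₀ = 0.0165.
Under exogeneity and monotonicity, PNS = p₁ − p₀.
PNS = 0.0321 − 0.0165 = 0.0156

PNS ≈ 0.0156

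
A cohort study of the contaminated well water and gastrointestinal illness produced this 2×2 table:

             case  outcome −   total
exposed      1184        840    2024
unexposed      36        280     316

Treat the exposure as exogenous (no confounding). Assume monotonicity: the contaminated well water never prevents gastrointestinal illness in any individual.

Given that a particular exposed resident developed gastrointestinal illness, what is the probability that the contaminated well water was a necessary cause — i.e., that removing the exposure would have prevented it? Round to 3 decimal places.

PN ≈ 0.805

p₁ = P(outcome | exposed) = 1184/2024 = 0.58498
p₀ = P(outcome | unexposed) = 36/316 = 0.11392
Under exogeneity and monotonicity, PN = (p₁ − p₀) / p₁.
PN = (0.58498 − 0.11392) / 0.58498 = 0.47106 / 0.58498 ≈ 0.8053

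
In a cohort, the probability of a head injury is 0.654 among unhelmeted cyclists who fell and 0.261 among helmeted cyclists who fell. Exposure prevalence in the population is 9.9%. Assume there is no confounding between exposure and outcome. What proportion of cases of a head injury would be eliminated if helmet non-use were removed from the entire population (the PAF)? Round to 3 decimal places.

Let p₁ = 0.654, p₀ = 0.261.
Overall risk P(Y=1) = π·p₁ + (1−π)·p₀ = 0.099×0.654 + 0.901×0.261 = 0.29991.
Under exogeneity, PAF = [P(Y=1) − p₀] / P(Y=1).
PAF = (0.29991 − 0.261) / 0.29991 ≈ 0.1297

PAF ≈ 0.130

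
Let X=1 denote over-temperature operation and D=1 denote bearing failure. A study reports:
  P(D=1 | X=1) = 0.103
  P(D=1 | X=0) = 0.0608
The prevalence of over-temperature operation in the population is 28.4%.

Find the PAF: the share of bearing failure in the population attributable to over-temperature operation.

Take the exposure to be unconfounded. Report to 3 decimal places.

Let p₁ = 0.103, p₀ = 0.0608.
Overall risk P(Y=1) = π·p₁ + (1−π)·p₀ = 0.284×0.103 + 0.716×0.0608 = 0.072785.
Under exogeneity, PAF = [P(Y=1) − p₀] / P(Y=1).
PAF = (0.072785 − 0.0608) / 0.072785 ≈ 0.1647

PAF ≈ 0.165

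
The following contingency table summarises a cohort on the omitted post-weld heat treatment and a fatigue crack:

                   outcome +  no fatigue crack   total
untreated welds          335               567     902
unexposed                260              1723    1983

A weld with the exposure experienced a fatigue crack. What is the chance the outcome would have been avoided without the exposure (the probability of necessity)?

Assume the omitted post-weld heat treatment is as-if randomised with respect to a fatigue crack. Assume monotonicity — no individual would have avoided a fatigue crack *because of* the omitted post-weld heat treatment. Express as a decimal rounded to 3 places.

p₁ = P(outcome | exposed) = 335/902 = 0.3714
p₀ = P(outcome | unexposed) = 260/1983 = 0.13111
Under exogeneity and monotonicity, PN = (p₁ − p₀)/p₁.
PN = (0.3714 − 0.13111) / 0.3714 ≈ 0.6470

PN ≈ 0.647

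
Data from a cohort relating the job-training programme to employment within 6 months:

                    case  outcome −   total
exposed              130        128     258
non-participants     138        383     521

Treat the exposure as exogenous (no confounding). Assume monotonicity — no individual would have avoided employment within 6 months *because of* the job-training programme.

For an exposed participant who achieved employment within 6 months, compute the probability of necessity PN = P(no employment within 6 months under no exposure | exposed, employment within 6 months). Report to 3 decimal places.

p₁ = P(outcome | exposed) = 130/258 = 0.50388
p₀ = P(outcome | unexposed) = 138/521 = 0.26488
Under exogeneity and monotonicity, PN = (p₁ − p₀) / p₁.
PN = (0.50388 − 0.26488) / 0.50388 = 0.239 / 0.50388 ≈ 0.4743

PN ≈ 0.474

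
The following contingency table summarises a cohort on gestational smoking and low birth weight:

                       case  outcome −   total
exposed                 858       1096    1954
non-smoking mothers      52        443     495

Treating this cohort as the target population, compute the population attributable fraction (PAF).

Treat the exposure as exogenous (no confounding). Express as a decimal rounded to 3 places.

p₁ = P(outcome | exposed) = 858/1954 = 0.4391
p₀ = P(outcome | unexposed) = 52/495 = 0.10505
Exposure prevalence π = 1954/2449 = 0.79788; overall risk P(Y=1) = 0.37158.
Under exogeneity, PAF = [P(Y=1) − p₀]/P(Y=1).
PAF = (0.37158 − 0.10505) / 0.37158 ≈ 0.7173

PAF ≈ 0.717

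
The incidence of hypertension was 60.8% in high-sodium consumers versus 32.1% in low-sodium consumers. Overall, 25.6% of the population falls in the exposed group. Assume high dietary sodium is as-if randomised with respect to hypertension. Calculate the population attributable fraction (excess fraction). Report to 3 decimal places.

PAF ≈ 0.186

p₁ = 0.608, p₀ = 0.321.
Overall risk P(Y=1) = π·p₁ + (1−π)·p₀ = 0.256×0.608 + 0.744×0.321 = 0.39447.
Under exogeneity, PAF = [P(Y=1) − p₀] / P(Y=1).
PAF = (0.39447 − 0.321) / 0.39447 ≈ 0.1863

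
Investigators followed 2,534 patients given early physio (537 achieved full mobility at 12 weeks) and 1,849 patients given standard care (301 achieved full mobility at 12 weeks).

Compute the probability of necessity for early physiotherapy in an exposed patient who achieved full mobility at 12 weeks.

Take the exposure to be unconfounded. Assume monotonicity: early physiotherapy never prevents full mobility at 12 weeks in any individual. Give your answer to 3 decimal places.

p₁ = P(outcome | exposed) = 537/2534 = 0.21192
p₀ = P(outcome | unexposed) = 301/1849 = 0.16279
Under exogeneity and monotonicity, PN = (p₁ − p₀) / p₁.
PN = (0.21192 − 0.16279) / 0.21192 = 0.049127 / 0.21192 ≈ 0.2318

PN ≈ 0.232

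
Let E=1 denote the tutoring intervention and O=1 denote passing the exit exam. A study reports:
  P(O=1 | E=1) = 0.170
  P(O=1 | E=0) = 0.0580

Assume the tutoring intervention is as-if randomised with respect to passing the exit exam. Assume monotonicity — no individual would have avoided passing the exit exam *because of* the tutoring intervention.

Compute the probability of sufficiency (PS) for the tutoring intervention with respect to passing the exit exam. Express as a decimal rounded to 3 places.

Let p₁ = 0.17, p₀ = 0.058.
Under exogeneity and monotonicity, PS = (p₁ − p₀) / (1 − p₀).
PS = (0.17 − 0.058) / (1 − 0.058) = 0.112 / 0.942 ≈ 0.1189

PS ≈ 0.119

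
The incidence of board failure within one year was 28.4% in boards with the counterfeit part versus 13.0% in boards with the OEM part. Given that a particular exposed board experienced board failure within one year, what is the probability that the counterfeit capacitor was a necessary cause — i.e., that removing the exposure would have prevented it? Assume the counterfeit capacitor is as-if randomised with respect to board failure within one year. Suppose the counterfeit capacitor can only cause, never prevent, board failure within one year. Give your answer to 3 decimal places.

PN ≈ 0.542

p₁ = 0.284, p₀ = 0.13.
Under exogeneity and monotonicity, PN = (p₁ − p₀) / p₁.
PN = (0.284 − 0.13) / 0.284 = 0.154 / 0.284 ≈ 0.5423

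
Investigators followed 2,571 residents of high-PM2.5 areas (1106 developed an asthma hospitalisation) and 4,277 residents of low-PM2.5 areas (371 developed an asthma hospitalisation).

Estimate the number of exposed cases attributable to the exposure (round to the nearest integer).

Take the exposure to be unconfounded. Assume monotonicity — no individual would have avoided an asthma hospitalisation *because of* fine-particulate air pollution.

about 883 cases

p₁ = P(outcome | exposed) = 1106/2571 = 0.43018
p₀ = P(outcome | unexposed) = 371/4277 = 0.086743
PN = (p₁ − p₀)/p₁ = (0.43018 − 0.086743) / 0.43018 ≈ 0.79836.
Attributable cases ≈ PN × (exposed cases) = 0.79836 × 1106 ≈ 882.98.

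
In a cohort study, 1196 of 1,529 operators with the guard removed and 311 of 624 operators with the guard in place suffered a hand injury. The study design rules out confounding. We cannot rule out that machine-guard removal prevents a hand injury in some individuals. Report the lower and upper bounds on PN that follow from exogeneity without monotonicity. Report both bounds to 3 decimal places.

p₁ = P(outcome | exposed) = 1196/1529 = 0.78221
p₀ = P(outcome | unexposed) = 311/624 = 0.4984
Under exogeneity alone the bounds on PN are max{0,(p₁−p₀)/p₁} ≤ PN ≤ min{1,(1−p₀)/p₁}.
  lower = (p₁ − p₀)/p₁ = 0.28381 / 0.78221 ≈ 0.3628
  upper = min{1, (1 − p₀)/p₁} = 0.5016 / 0.78221 ≈ 0.6413

0.363 ≤ PN ≤ 0.641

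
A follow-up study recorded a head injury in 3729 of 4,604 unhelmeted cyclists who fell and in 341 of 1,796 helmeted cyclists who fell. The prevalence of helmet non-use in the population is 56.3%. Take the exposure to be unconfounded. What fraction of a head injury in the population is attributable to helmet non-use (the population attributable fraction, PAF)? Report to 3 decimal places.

p₁ = P(outcome | exposed) = 3729/4604 = 0.80995
p₀ = P(outcome | unexposed) = 341/1796 = 0.18987
Overall risk P(Y=1) = π·p₁ + (1−π)·p₀ = 0.563×0.80995 + 0.437×0.18987 = 0.53897.
Under exogeneity, PAF = [P(Y=1) − p₀] / P(Y=1).
PAF = (0.53897 − 0.18987) / 0.53897 ≈ 0.6477

PAF ≈ 0.648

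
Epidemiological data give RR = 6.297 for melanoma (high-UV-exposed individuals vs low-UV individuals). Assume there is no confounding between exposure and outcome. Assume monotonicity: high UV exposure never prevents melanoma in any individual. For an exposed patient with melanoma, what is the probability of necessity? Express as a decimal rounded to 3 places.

PN ≈ 0.841

Under exogeneity and monotonicity, PN = (RR − 1) / RR = 1 − 1/RR.
PN = (6.297 − 1) / 6.297 = 5.297 / 6.297 ≈ 0.8412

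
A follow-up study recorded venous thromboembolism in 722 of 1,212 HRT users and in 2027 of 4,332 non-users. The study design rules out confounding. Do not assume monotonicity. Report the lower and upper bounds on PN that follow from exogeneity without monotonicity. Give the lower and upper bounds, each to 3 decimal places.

0.215 ≤ PN ≤ 0.893

p₁ = P(outcome | exposed) = 722/1212 = 0.59571
p₀ = P(outcome | unexposed) = 2027/4332 = 0.46791
Under exogeneity alone the bounds on PN are max{0,(p₁−p₀)/p₁} ≤ PN ≤ min{1,(1−p₀)/p₁}.
  lower = (p₁ − p₀)/p₁ = 0.1278 / 0.59571 ≈ 0.2145
  upper = min{1, (1 − p₀)/p₁} = 0.53209 / 0.59571 ≈ 0.8932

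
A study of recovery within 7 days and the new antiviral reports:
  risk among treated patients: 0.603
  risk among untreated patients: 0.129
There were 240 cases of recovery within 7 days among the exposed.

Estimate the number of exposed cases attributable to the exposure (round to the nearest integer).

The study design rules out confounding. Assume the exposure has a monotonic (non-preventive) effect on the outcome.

Let p₁ = 0.603, p₀ = 0.129.
PN = (p₁ − p₀)/p₁ = (0.603 − 0.129) / 0.603 ≈ 0.78607.
Attributable cases ≈ PN × (exposed cases) = 0.78607 × 240 ≈ 188.66.

about 189 cases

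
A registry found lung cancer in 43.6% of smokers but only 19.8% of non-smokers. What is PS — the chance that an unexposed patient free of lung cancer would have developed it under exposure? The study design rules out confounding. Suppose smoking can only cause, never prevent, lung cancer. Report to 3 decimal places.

PS ≈ 0.297

p₁ = 0.436, p₀ = 0.198.
Under exogeneity and monotonicity, PS = (p₁ − p₀) / (1 − p₀).
PS = (0.436 − 0.198) / (1 − 0.198) = 0.238 / 0.802 ≈ 0.2968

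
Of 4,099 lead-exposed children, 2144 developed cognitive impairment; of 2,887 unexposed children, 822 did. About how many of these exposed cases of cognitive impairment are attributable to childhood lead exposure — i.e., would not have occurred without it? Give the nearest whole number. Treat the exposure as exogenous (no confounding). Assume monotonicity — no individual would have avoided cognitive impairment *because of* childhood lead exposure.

p₁ = P(outcome | exposed) = 2144/4099 = 0.52305
p₀ = P(outcome | unexposed) = 822/2887 = 0.28472
PN = (p₁ − p₀)/p₁ = (0.52305 − 0.28472) / 0.52305 ≈ 0.45565.
Attributable cases ≈ PN × (exposed cases) = 0.45565 × 2144 ≈ 976.91.

about 977 cases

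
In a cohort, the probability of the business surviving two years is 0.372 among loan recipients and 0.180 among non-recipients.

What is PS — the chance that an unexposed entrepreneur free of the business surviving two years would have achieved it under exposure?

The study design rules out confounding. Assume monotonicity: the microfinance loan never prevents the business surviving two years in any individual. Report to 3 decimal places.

Let p₁ = 0.372, p₀ = 0.18.
Under exogeneity and monotonicity, PS = (p₁ − p₀) / (1 − p₀).
PS = (0.372 − 0.18) / (1 − 0.18) = 0.192 / 0.82 ≈ 0.2341

PS ≈ 0.234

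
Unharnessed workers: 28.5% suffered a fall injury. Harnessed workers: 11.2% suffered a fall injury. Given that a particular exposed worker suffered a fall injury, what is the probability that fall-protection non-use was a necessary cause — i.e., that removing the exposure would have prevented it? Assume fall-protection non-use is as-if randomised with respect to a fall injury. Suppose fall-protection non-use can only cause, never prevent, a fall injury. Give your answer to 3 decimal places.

PN ≈ 0.607

p₁ = 0.285, p₀ = 0.112.
Under exogeneity and monotonicity, PN = (p₁ − p₀) / p₁.
PN = (0.285 − 0.112) / 0.285 = 0.173 / 0.285 ≈ 0.6070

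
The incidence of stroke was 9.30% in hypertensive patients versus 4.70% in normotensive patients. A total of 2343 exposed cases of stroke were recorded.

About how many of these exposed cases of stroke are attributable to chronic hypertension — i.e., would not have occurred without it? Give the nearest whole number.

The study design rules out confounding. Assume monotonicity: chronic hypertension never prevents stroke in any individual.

p₁ = 0.093, p₀ = 0.047.
PN = (p₁ − p₀)/p₁ = (0.093 − 0.047) / 0.093 ≈ 0.49462.
Attributable cases ≈ PN × (exposed cases) = 0.49462 × 2343 ≈ 1158.90.

about 1159 cases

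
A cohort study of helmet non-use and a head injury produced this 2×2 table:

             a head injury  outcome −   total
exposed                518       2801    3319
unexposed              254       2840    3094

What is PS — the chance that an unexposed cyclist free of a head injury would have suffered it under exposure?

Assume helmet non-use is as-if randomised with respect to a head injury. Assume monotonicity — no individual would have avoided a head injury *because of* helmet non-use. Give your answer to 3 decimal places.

PS ≈ 0.081

p₁ = P(outcome | exposed) = 518/3319 = 0.15607
p₀ = P(outcome | unexposed) = 254/3094 = 0.082094
Under exogeneity and monotonicity, PS = (p₁ − p₀)/(1 − p₀).
PS = (0.15607 − 0.082094) / 0.91791 ≈ 0.0806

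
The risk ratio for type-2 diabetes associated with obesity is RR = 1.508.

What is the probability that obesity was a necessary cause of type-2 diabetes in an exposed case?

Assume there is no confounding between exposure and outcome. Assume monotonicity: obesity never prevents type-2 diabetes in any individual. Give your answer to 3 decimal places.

Under exogeneity and monotonicity, PN = (RR − 1) / RR = 1 − 1/RR.
PN = (1.508 − 1) / 1.508 = 0.508 / 1.508 ≈ 0.3369

PN ≈ 0.337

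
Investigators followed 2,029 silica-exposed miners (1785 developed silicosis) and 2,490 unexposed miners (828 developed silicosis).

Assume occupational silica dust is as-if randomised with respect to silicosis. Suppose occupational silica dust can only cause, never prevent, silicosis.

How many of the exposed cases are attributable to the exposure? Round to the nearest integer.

p₁ = P(outcome | exposed) = 1785/2029 = 0.87974
p₀ = P(outcome | unexposed) = 828/2490 = 0.33253
PN = (p₁ − p₀)/p₁ = (0.87974 − 0.33253) / 0.87974 ≈ 0.62201.
Attributable cases ≈ PN × (exposed cases) = 0.62201 × 1785 ≈ 1110.30.

about 1110 cases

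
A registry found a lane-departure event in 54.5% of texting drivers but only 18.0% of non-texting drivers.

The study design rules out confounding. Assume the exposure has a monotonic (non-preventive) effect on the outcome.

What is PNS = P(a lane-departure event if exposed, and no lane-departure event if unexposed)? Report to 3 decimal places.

PNS ≈ 0.365

p₁ = 0.545, p₀ = 0.18.
Under exogeneity and monotonicity, PNS = p₁ − p₀.
PNS = 0.545 − 0.18 = 0.365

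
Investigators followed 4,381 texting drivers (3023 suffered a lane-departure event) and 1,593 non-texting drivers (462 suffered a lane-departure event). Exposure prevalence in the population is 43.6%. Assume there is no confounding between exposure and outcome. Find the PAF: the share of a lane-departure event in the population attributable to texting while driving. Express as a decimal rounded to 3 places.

p₁ = P(outcome | exposed) = 3023/4381 = 0.69003
p₀ = P(outcome | unexposed) = 462/1593 = 0.29002
Overall risk P(Y=1) = π·p₁ + (1−π)·p₀ = 0.436×0.69003 + 0.564×0.29002 = 0.46442.
Under exogeneity, PAF = [P(Y=1) − p₀] / P(Y=1).
PAF = (0.46442 − 0.29002) / 0.46442 ≈ 0.3755

PAF ≈ 0.376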